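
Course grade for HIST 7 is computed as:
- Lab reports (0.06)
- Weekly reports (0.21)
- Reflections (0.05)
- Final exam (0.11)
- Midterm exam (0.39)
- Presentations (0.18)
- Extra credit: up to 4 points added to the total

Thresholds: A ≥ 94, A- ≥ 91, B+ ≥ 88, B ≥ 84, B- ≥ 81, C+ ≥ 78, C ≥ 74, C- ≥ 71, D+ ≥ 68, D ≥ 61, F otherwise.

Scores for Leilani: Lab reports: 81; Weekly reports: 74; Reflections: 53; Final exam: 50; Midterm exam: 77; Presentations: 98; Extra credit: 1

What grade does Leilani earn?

C

Weighted total:
  Lab reports 81 × 0.06 = 4.86
  Weekly reports 74 × 0.21 = 15.54
  Reflections 53 × 0.05 = 2.65
  Final exam 50 × 0.11 = 5.5
  Midterm exam 77 × 0.39 = 30.03
  Presentations 98 × 0.18 = 17.64
Sum = 76.22
Extra credit: 76.22 + 1 = 77.22
77.22 is ≥ 74 and < 78 → C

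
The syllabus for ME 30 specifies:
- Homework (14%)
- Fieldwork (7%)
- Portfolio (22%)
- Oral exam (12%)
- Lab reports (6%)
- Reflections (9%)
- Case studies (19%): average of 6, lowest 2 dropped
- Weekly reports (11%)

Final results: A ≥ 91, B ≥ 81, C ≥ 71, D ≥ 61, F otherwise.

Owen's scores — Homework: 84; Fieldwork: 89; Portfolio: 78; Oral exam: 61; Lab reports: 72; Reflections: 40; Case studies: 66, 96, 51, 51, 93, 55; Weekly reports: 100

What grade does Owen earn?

C

Case studies: drop 51, 51 → average of remaining 4 = 310/4 = 77.5
Weighted total:
  Homework 84 × 0.14 = 11.76
  Fieldwork 89 × 0.07 = 6.23
  Portfolio 78 × 0.22 = 17.16
  Oral exam 61 × 0.12 = 7.32
  Lab reports 72 × 0.06 = 4.32
  Reflections 40 × 0.09 = 3.6
  Case studies 77.5 × 0.19 = 14.725
  Weekly reports 100 × 0.11 = 11
Sum = 76.115
76.115 is ≥ 71 and < 81 → C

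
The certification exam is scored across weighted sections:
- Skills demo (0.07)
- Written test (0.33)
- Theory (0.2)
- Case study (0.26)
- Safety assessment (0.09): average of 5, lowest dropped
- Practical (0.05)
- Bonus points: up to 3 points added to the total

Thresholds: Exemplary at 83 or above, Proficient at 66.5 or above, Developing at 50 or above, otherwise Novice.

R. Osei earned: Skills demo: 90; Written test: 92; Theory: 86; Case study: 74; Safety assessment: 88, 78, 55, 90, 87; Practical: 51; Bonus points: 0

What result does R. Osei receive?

Safety assessment: drop 55 → average of remaining 4 = 343/4 = 85.75
Weighted total:
  Skills demo 90 × 0.07 = 6.3
  Written test 92 × 0.33 = 30.36
  Theory 86 × 0.2 = 17.2
  Case study 74 × 0.26 = 19.24
  Safety assessment 85.75 × 0.09 = 7.7175
  Practical 51 × 0.05 = 2.55
Sum = 83.3675
Bonus points: 83.3675 + 0 = 83.3675
83.3675 ≥ 83 → Exemplary

Exemplary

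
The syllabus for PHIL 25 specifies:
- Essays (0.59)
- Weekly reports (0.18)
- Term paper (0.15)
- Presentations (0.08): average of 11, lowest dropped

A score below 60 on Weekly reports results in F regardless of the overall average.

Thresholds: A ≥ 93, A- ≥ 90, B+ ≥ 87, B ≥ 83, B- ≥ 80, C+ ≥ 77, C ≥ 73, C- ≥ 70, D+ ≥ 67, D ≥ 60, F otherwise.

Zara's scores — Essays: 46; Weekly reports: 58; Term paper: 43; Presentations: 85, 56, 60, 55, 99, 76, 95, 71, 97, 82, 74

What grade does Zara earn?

Presentations: drop 55 → average of remaining 10 = 795/10 = 79.5
Weekly reports score 58 < 60: minimum not met.
Weighted total:
  Essays 46 × 0.59 = 27.14
  Weekly reports 58 × 0.18 = 10.44
  Term paper 43 × 0.15 = 6.45
  Presentations 79.5 × 0.08 = 6.36
Sum = 50.39
Because the Weekly reports minimum was not met, the result is F.

F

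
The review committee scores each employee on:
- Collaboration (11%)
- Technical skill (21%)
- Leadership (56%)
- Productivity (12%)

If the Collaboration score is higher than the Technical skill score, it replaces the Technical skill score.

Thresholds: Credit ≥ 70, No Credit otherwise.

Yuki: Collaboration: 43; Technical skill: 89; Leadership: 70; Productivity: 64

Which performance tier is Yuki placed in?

Collaboration (43) ≤ Technical skill (89), so Technical skill stays at 89.
Weighted total:
  Collaboration 43 × 0.11 = 4.73
  Technical skill 89 × 0.21 = 18.69
  Leadership 70 × 0.56 = 39.2
  Productivity 64 × 0.12 = 7.68
Sum = 70.3
70.3 ≥ 70 → Credit

Credit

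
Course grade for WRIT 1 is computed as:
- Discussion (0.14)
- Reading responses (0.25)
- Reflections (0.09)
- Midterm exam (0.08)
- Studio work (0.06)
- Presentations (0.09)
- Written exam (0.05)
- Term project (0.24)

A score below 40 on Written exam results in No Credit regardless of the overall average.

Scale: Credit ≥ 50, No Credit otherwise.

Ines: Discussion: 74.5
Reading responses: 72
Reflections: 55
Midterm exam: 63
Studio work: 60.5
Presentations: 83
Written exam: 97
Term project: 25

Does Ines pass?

Written exam score 97 ≥ 40: minimum met.
Weighted total:
  Discussion 74.5 × 0.14 = 10.43
  Reading responses 72 × 0.25 = 18
  Reflections 55 × 0.09 = 4.95
  Midterm exam 63 × 0.08 = 5.04
  Studio work 60.5 × 0.06 = 3.63
  Presentations 83 × 0.09 = 7.47
  Written exam 97 × 0.05 = 4.85
  Term project 25 × 0.24 = 6
Sum = 60.37
60.37 ≥ 50 → Credit

Credit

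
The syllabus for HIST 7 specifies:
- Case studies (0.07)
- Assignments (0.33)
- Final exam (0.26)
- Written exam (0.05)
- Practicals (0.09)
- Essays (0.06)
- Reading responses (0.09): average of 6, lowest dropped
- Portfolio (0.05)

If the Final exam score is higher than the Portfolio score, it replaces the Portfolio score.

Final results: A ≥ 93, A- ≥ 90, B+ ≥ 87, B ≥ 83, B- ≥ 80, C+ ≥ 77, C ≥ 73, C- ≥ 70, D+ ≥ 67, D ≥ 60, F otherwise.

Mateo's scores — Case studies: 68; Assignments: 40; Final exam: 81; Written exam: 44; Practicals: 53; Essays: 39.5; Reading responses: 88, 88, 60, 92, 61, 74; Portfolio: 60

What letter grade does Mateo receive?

F

Reading responses: drop 60 → average of remaining 5 = 403/5 = 80.6
Final exam (81) > Portfolio (60), so Portfolio counts as 81.
Weighted total:
  Case studies 68 × 0.07 = 4.76
  Assignments 40 × 0.33 = 13.2
  Final exam 81 × 0.26 = 21.06
  Written exam 44 × 0.05 = 2.2
  Practicals 53 × 0.09 = 4.77
  Essays 39.5 × 0.06 = 2.37
  Reading responses 80.6 × 0.09 = 7.254
  Portfolio 81 × 0.05 = 4.05
Sum = 59.664
59.664 < 60 → F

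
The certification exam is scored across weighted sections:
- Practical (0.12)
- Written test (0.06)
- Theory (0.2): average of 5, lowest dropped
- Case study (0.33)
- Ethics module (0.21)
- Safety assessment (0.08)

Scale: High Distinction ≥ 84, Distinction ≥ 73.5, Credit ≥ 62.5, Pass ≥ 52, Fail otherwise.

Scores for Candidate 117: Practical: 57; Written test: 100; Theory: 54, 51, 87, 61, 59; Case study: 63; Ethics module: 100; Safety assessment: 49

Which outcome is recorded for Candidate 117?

Theory: drop 51 → average of remaining 4 = 261/4 = 65.25
Weighted total:
  Practical 57 × 0.12 = 6.84
  Written test 100 × 0.06 = 6
  Theory 65.25 × 0.2 = 13.05
  Case study 63 × 0.33 = 20.79
  Ethics module 100 × 0.21 = 21
  Safety assessment 49 × 0.08 = 3.92
Sum = 71.6
71.6 is ≥ 62.5 and < 73.5 → Credit

Credit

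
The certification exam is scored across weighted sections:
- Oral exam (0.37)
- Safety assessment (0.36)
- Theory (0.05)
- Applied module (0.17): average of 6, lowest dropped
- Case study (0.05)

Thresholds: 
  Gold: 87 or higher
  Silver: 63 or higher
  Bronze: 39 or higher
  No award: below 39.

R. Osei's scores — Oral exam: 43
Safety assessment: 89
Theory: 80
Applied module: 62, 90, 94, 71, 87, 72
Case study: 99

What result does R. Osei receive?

Silver

Applied module: drop 62 → average of remaining 5 = 414/5 = 82.8
Weighted total:
  Oral exam 43 × 0.37 = 15.91
  Safety assessment 89 × 0.36 = 32.04
  Theory 80 × 0.05 = 4
  Applied module 82.8 × 0.17 = 14.076
  Case study 99 × 0.05 = 4.95
Sum = 70.976
70.976 is ≥ 63 and < 87 → Silver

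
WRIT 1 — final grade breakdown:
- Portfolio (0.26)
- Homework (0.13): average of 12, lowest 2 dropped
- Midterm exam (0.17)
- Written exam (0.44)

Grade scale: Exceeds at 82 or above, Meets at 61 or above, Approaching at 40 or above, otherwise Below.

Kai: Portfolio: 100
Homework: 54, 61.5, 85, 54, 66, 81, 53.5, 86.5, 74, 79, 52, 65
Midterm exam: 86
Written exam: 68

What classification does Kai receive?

Homework: drop 52, 53.5 → average of remaining 10 = 706/10 = 70.6
Weighted total:
  Portfolio 100 × 0.26 = 26
  Homework 70.6 × 0.13 = 9.178
  Midterm exam 86 × 0.17 = 14.62
  Written exam 68 × 0.44 = 29.92
Sum = 79.718
79.718 is ≥ 61 and < 82 → Meets

Meets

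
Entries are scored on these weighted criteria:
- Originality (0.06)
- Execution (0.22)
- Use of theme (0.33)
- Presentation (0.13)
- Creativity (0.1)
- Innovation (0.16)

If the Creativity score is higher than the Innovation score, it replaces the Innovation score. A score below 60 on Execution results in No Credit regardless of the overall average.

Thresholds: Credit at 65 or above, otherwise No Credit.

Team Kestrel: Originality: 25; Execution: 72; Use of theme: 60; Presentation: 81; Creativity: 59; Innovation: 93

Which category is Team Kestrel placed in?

Credit

Creativity (59) ≤ Innovation (93), so Innovation stays at 93.
Execution score 72 ≥ 60: minimum met.
Weighted total:
  Originality 25 × 0.06 = 1.5
  Execution 72 × 0.22 = 15.84
  Use of theme 60 × 0.33 = 19.8
  Presentation 81 × 0.13 = 10.53
  Creativity 59 × 0.1 = 5.9
  Innovation 93 × 0.16 = 14.88
Sum = 68.45
68.45 ≥ 65 → Credit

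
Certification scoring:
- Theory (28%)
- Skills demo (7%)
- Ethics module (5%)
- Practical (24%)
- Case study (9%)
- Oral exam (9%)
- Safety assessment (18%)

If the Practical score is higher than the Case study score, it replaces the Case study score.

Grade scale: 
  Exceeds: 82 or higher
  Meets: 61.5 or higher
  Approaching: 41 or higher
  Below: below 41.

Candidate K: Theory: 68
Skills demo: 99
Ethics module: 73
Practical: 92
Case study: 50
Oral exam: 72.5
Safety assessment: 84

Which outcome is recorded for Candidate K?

Practical (92) > Case study (50), so Case study counts as 92.
Weighted total:
  Theory 68 × 0.28 = 19.04
  Skills demo 99 × 0.07 = 6.93
  Ethics module 73 × 0.05 = 3.65
  Practical 92 × 0.24 = 22.08
  Case study 92 × 0.09 = 8.28
  Oral exam 72.5 × 0.09 = 6.525
  Safety assessment 84 × 0.18 = 15.12
Sum = 81.625
81.625 is ≥ 61.5 and < 82 → Meets

Meets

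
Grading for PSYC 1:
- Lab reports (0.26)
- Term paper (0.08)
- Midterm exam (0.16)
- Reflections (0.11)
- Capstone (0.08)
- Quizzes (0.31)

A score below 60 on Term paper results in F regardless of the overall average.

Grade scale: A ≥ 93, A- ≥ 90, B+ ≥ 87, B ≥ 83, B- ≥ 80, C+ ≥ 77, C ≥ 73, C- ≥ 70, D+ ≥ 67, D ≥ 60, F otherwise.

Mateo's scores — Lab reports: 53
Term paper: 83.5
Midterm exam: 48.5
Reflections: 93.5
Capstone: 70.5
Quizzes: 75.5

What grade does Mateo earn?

Term paper score 83.5 ≥ 60: minimum met.
Weighted total:
  Lab reports 53 × 0.26 = 13.78
  Term paper 83.5 × 0.08 = 6.68
  Midterm exam 48.5 × 0.16 = 7.76
  Reflections 93.5 × 0.11 = 10.285
  Capstone 70.5 × 0.08 = 5.64
  Quizzes 75.5 × 0.31 = 23.405
Sum = 67.55
67.55 is ≥ 67 and < 70 → D+

D+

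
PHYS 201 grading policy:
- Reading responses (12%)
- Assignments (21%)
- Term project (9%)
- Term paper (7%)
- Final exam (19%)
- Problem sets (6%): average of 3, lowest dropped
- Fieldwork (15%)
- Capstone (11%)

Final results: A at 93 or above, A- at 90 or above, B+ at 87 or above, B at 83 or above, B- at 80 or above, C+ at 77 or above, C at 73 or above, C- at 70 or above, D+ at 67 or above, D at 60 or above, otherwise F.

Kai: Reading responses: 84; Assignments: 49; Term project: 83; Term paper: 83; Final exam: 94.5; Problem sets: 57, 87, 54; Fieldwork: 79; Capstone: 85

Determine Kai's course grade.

Problem sets: drop 54 → average of remaining 2 = 144/2 = 72
Weighted total:
  Reading responses 84 × 0.12 = 10.08
  Assignments 49 × 0.21 = 10.29
  Term project 83 × 0.09 = 7.47
  Term paper 83 × 0.07 = 5.81
  Final exam 94.5 × 0.19 = 17.955
  Problem sets 72 × 0.06 = 4.32
  Fieldwork 79 × 0.15 = 11.85
  Capstone 85 × 0.11 = 9.35
Sum = 77.125
77.125 is ≥ 77 and < 80 → C+

C+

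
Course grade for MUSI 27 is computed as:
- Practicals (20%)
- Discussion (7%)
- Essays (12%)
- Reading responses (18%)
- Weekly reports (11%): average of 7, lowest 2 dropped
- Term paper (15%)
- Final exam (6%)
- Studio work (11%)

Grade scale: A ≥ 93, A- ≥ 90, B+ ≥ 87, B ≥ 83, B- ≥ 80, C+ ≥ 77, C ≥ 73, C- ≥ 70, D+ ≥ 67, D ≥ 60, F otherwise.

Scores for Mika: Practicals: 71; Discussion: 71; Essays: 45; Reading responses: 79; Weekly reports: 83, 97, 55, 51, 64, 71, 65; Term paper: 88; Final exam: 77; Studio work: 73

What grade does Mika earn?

Weekly reports: drop 51, 55 → average of remaining 5 = 380/5 = 76
Weighted total:
  Practicals 71 × 0.2 = 14.2
  Discussion 71 × 0.07 = 4.97
  Essays 45 × 0.12 = 5.4
  Reading responses 79 × 0.18 = 14.22
  Weekly reports 76 × 0.11 = 8.36
  Term paper 88 × 0.15 = 13.2
  Final exam 77 × 0.06 = 4.62
  Studio work 73 × 0.11 = 8.03
Sum = 73
73 is ≥ 73 and < 77 → C

C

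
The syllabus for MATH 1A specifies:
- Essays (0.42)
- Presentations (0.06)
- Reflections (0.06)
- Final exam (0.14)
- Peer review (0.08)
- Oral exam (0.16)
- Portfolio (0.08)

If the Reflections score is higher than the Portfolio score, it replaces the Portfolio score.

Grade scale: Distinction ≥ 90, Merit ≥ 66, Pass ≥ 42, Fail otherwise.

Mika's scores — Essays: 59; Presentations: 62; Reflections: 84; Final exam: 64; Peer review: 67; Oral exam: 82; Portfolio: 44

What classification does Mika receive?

Reflections (84) > Portfolio (44), so Portfolio counts as 84.
Weighted total:
  Essays 59 × 0.42 = 24.78
  Presentations 62 × 0.06 = 3.72
  Reflections 84 × 0.06 = 5.04
  Final exam 64 × 0.14 = 8.96
  Peer review 67 × 0.08 = 5.36
  Oral exam 82 × 0.16 = 13.12
  Portfolio 84 × 0.08 = 6.72
Sum = 67.7
67.7 is ≥ 66 and < 90 → Merit

Merit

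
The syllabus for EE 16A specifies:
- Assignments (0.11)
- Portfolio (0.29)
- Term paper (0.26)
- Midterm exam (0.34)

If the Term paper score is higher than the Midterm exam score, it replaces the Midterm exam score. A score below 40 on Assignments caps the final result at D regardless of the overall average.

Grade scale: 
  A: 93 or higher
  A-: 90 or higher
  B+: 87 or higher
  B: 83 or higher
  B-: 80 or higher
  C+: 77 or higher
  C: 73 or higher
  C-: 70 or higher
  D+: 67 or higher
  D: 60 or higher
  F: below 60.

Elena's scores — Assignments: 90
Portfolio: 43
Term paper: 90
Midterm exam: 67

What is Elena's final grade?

C

Term paper (90) > Midterm exam (67), so Midterm exam counts as 90.
Assignments score 90 ≥ 40: minimum met.
Weighted total:
  Assignments 90 × 0.11 = 9.9
  Portfolio 43 × 0.29 = 12.47
  Term paper 90 × 0.26 = 23.4
  Midterm exam 90 × 0.34 = 30.6
Sum = 76.37
76.37 is ≥ 73 and < 77 → C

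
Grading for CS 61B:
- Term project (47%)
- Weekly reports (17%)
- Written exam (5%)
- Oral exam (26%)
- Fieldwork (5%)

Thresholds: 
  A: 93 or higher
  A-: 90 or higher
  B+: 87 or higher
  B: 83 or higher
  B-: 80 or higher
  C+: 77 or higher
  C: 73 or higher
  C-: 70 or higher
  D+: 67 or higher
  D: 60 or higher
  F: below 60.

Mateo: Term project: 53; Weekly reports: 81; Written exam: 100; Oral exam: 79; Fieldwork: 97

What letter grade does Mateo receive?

D+

Weighted total:
  Term project 53 × 0.47 = 24.91
  Weekly reports 81 × 0.17 = 13.77
  Written exam 100 × 0.05 = 5
  Oral exam 79 × 0.26 = 20.54
  Fieldwork 97 × 0.05 = 4.85
Sum = 69.07
69.07 is ≥ 67 and < 70 → D+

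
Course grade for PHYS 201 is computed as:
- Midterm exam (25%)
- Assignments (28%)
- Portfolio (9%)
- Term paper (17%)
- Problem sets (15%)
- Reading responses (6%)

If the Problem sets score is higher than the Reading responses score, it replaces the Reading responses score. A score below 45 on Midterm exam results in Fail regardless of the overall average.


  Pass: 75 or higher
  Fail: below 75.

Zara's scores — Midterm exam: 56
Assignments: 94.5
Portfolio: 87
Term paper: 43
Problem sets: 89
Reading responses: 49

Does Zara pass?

Problem sets (89) > Reading responses (49), so Reading responses counts as 89.
Midterm exam score 56 ≥ 45: minimum met.
Weighted total:
  Midterm exam 56 × 0.25 = 14
  Assignments 94.5 × 0.28 = 26.46
  Portfolio 87 × 0.09 = 7.83
  Term paper 43 × 0.17 = 7.31
  Problem sets 89 × 0.15 = 13.35
  Reading responses 89 × 0.06 = 5.34
Sum = 74.29
74.29 < 75 → Fail

Fail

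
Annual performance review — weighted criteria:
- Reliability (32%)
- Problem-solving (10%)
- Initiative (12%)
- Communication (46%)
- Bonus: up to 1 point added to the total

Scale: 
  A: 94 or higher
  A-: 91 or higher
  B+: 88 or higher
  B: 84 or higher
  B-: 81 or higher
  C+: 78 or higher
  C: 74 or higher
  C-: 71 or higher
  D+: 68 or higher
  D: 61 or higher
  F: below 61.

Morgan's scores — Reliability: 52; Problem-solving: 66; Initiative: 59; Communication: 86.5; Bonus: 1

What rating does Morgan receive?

C-

Weighted total:
  Reliability 52 × 0.32 = 16.64
  Problem-solving 66 × 0.1 = 6.6
  Initiative 59 × 0.12 = 7.08
  Communication 86.5 × 0.46 = 39.79
Sum = 70.11
Bonus: 70.11 + 1 = 71.11
71.11 is ≥ 71 and < 74 → C-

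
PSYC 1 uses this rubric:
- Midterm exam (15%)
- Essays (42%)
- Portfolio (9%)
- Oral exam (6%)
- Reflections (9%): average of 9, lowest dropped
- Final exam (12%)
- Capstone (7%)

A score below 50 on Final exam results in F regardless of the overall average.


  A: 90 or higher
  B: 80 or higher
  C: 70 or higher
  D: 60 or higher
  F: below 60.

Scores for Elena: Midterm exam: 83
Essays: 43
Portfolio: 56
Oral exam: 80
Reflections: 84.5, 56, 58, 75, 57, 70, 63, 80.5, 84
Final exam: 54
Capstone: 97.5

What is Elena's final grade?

D

Reflections: drop 56 → average of remaining 8 = 572/8 = 71.5
Final exam score 54 ≥ 50: minimum met.
Weighted total:
  Midterm exam 83 × 0.15 = 12.45
  Essays 43 × 0.42 = 18.06
  Portfolio 56 × 0.09 = 5.04
  Oral exam 80 × 0.06 = 4.8
  Reflections 71.5 × 0.09 = 6.435
  Final exam 54 × 0.12 = 6.48
  Capstone 97.5 × 0.07 = 6.825
Sum = 60.09
60.09 is ≥ 60 and < 70 → D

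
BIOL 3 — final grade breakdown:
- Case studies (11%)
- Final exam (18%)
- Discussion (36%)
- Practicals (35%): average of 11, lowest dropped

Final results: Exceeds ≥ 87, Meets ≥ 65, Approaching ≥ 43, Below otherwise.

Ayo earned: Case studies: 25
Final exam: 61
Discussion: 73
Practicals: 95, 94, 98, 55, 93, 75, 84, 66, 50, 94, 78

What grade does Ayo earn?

Meets

Practicals: drop 50 → average of remaining 10 = 832/10 = 83.2
Weighted total:
  Case studies 25 × 0.11 = 2.75
  Final exam 61 × 0.18 = 10.98
  Discussion 73 × 0.36 = 26.28
  Practicals 83.2 × 0.35 = 29.12
Sum = 69.13
69.13 is ≥ 65 and < 87 → Meets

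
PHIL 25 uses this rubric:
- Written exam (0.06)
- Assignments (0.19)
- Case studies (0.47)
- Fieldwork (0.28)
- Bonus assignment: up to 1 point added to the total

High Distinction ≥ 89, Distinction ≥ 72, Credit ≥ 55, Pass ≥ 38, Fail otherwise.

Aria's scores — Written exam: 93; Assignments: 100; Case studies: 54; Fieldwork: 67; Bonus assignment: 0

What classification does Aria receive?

Credit

Weighted total:
  Written exam 93 × 0.06 = 5.58
  Assignments 100 × 0.19 = 19
  Case studies 54 × 0.47 = 25.38
  Fieldwork 67 × 0.28 = 18.76
Sum = 68.72
Bonus assignment: 68.72 + 0 = 68.72
68.72 is ≥ 55 and < 72 → Credit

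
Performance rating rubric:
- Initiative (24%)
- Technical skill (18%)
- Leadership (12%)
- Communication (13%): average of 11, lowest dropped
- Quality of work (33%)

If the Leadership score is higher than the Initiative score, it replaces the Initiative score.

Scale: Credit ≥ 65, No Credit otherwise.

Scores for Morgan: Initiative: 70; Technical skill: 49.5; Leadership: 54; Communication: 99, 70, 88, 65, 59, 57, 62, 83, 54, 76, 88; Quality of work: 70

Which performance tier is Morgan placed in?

Communication: drop 54 → average of remaining 10 = 747/10 = 74.7
Leadership (54) ≤ Initiative (70), so Initiative stays at 70.
Weighted total:
  Initiative 70 × 0.24 = 16.8
  Technical skill 49.5 × 0.18 = 8.91
  Leadership 54 × 0.12 = 6.48
  Communication 74.7 × 0.13 = 9.711
  Quality of work 70 × 0.33 = 23.1
Sum = 65.001
65.001 ≥ 65 → Credit

Credit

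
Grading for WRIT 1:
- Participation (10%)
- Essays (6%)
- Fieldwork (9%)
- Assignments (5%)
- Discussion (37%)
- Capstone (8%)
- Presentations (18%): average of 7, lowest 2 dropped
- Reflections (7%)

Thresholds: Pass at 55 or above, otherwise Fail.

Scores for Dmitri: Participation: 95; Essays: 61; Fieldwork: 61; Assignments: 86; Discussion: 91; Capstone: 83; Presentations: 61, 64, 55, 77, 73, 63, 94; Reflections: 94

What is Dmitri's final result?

Pass

Presentations: drop 55, 61 → average of remaining 5 = 371/5 = 74.2
Weighted total:
  Participation 95 × 0.1 = 9.5
  Essays 61 × 0.06 = 3.66
  Fieldwork 61 × 0.09 = 5.49
  Assignments 86 × 0.05 = 4.3
  Discussion 91 × 0.37 = 33.67
  Capstone 83 × 0.08 = 6.64
  Presentations 74.2 × 0.18 = 13.356
  Reflections 94 × 0.07 = 6.58
Sum = 83.196
83.196 ≥ 55 → Pass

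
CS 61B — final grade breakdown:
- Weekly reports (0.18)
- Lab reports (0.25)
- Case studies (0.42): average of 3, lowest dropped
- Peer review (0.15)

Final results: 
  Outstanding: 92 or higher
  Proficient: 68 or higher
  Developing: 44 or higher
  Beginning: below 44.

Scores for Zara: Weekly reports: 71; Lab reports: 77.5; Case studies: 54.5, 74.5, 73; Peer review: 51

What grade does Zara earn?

Proficient

Case studies: drop 54.5 → average of remaining 2 = 147.5/2 = 73.75
Weighted total:
  Weekly reports 71 × 0.18 = 12.78
  Lab reports 77.5 × 0.25 = 19.375
  Case studies 73.75 × 0.42 = 30.975
  Peer review 51 × 0.15 = 7.65
Sum = 70.78
70.78 is ≥ 68 and < 92 → Proficient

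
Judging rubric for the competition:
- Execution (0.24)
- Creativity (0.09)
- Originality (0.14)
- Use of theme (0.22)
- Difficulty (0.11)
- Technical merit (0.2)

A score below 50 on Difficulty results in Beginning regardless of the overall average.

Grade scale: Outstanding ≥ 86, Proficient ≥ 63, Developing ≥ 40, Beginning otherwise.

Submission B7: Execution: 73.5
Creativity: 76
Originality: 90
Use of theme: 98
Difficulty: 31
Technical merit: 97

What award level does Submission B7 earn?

Difficulty score 31 < 50: minimum not met.
Weighted total:
  Execution 73.5 × 0.24 = 17.64
  Creativity 76 × 0.09 = 6.84
  Originality 90 × 0.14 = 12.6
  Use of theme 98 × 0.22 = 21.56
  Difficulty 31 × 0.11 = 3.41
  Technical merit 97 × 0.2 = 19.4
Sum = 81.45
Because the Difficulty minimum was not met, the result is Beginning.

Beginning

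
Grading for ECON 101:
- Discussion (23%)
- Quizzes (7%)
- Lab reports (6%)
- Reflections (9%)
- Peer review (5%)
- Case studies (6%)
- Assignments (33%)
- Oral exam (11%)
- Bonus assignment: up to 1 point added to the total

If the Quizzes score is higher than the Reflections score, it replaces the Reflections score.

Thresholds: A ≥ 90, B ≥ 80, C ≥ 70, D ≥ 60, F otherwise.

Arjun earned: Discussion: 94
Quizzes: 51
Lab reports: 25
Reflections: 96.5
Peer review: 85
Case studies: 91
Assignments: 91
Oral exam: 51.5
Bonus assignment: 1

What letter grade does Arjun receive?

B

Quizzes (51) ≤ Reflections (96.5), so Reflections stays at 96.5.
Weighted total:
  Discussion 94 × 0.23 = 21.62
  Quizzes 51 × 0.07 = 3.57
  Lab reports 25 × 0.06 = 1.5
  Reflections 96.5 × 0.09 = 8.685
  Peer review 85 × 0.05 = 4.25
  Case studies 91 × 0.06 = 5.46
  Assignments 91 × 0.33 = 30.03
  Oral exam 51.5 × 0.11 = 5.665
Sum = 80.78
Bonus assignment: 80.78 + 1 = 81.78
81.78 is ≥ 80 and < 90 → B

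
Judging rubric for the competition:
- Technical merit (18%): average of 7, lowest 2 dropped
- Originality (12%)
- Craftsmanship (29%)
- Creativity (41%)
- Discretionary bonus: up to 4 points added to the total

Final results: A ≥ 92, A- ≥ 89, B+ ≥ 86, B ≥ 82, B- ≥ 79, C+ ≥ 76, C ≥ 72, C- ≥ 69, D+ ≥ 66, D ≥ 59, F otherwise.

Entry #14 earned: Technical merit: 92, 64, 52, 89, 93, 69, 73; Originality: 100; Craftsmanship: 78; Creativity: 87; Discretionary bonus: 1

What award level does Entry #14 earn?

B+

Technical merit: drop 52, 64 → average of remaining 5 = 416/5 = 83.2
Weighted total:
  Technical merit 83.2 × 0.18 = 14.976
  Originality 100 × 0.12 = 12
  Craftsmanship 78 × 0.29 = 22.62
  Creativity 87 × 0.41 = 35.67
Sum = 85.266
Discretionary bonus: 85.266 + 1 = 86.266
86.266 is ≥ 86 and < 89 → B+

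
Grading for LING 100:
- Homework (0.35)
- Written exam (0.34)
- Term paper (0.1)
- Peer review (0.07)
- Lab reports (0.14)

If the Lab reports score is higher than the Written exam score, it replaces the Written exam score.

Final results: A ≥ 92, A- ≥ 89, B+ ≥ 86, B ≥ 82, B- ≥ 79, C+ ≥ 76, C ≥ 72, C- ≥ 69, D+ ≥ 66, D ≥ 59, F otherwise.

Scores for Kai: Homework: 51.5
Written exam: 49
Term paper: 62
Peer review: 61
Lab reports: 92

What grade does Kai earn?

C

Lab reports (92) > Written exam (49), so Written exam counts as 92.
Weighted total:
  Homework 51.5 × 0.35 = 18.025
  Written exam 92 × 0.34 = 31.28
  Term paper 62 × 0.1 = 6.2
  Peer review 61 × 0.07 = 4.27
  Lab reports 92 × 0.14 = 12.88
Sum = 72.655
72.655 is ≥ 72 and < 76 → C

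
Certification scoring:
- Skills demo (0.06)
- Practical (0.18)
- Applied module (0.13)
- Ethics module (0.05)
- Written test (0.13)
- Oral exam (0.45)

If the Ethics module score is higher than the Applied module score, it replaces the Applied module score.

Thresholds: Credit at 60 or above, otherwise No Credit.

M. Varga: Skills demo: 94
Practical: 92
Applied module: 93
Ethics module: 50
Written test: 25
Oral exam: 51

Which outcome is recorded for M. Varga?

Credit

Ethics module (50) ≤ Applied module (93), so Applied module stays at 93.
Weighted total:
  Skills demo 94 × 0.06 = 5.64
  Practical 92 × 0.18 = 16.56
  Applied module 93 × 0.13 = 12.09
  Ethics module 50 × 0.05 = 2.5
  Written test 25 × 0.13 = 3.25
  Oral exam 51 × 0.45 = 22.95
Sum = 62.99
62.99 ≥ 60 → Credit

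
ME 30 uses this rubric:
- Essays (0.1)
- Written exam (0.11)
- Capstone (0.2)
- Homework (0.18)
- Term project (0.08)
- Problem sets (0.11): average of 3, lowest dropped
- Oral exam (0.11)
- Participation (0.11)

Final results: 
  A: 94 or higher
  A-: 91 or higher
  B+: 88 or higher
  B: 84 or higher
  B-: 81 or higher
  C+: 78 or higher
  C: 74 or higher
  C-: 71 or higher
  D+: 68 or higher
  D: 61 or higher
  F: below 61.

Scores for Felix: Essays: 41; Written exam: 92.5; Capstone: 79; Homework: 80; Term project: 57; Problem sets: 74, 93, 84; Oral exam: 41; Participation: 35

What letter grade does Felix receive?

Problem sets: drop 74 → average of remaining 2 = 177/2 = 88.5
Weighted total:
  Essays 41 × 0.1 = 4.1
  Written exam 92.5 × 0.11 = 10.175
  Capstone 79 × 0.2 = 15.8
  Homework 80 × 0.18 = 14.4
  Term project 57 × 0.08 = 4.56
  Problem sets 88.5 × 0.11 = 9.735
  Oral exam 41 × 0.11 = 4.51
  Participation 35 × 0.11 = 3.85
Sum = 67.13
67.13 is ≥ 61 and < 68 → D

D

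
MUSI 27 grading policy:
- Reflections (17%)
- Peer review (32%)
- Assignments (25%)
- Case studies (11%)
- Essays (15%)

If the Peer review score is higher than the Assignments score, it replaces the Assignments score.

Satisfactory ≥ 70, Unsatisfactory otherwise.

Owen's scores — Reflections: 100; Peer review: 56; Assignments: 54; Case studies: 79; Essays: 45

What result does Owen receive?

Peer review (56) > Assignments (54), so Assignments counts as 56.
Weighted total:
  Reflections 100 × 0.17 = 17
  Peer review 56 × 0.32 = 17.92
  Assignments 56 × 0.25 = 14
  Case studies 79 × 0.11 = 8.69
  Essays 45 × 0.15 = 6.75
Sum = 64.36
64.36 < 70 → Unsatisfactory

Unsatisfactory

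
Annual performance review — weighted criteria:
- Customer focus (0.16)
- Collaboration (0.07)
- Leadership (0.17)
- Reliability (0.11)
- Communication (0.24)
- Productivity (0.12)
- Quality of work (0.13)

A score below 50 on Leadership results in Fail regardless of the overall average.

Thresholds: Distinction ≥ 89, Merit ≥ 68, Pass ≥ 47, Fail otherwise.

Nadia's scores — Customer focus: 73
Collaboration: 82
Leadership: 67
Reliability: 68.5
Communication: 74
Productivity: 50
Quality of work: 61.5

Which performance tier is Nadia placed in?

Leadership score 67 ≥ 50: minimum met.
Weighted total:
  Customer focus 73 × 0.16 = 11.68
  Collaboration 82 × 0.07 = 5.74
  Leadership 67 × 0.17 = 11.39
  Reliability 68.5 × 0.11 = 7.535
  Communication 74 × 0.24 = 17.76
  Productivity 50 × 0.12 = 6
  Quality of work 61.5 × 0.13 = 7.995
Sum = 68.1
68.1 is ≥ 68 and < 89 → Merit

Merit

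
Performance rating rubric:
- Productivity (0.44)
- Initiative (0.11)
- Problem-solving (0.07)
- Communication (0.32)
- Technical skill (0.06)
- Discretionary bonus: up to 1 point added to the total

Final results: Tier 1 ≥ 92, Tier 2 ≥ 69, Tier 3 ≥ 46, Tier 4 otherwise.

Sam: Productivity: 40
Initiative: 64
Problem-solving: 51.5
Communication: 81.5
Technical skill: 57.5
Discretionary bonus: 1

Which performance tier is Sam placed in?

Weighted total:
  Productivity 40 × 0.44 = 17.6
  Initiative 64 × 0.11 = 7.04
  Problem-solving 51.5 × 0.07 = 3.605
  Communication 81.5 × 0.32 = 26.08
  Technical skill 57.5 × 0.06 = 3.45
Sum = 57.775
Discretionary bonus: 57.775 + 1 = 58.775
58.775 is ≥ 46 and < 69 → Tier 3

Tier 3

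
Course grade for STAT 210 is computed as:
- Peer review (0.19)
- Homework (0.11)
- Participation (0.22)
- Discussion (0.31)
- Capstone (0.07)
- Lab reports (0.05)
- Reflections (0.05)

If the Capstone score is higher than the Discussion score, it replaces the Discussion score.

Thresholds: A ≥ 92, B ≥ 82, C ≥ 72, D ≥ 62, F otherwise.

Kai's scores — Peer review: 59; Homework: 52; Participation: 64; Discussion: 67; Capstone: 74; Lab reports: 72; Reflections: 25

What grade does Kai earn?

D

Capstone (74) > Discussion (67), so Discussion counts as 74.
Weighted total:
  Peer review 59 × 0.19 = 11.21
  Homework 52 × 0.11 = 5.72
  Participation 64 × 0.22 = 14.08
  Discussion 74 × 0.31 = 22.94
  Capstone 74 × 0.07 = 5.18
  Lab reports 72 × 0.05 = 3.6
  Reflections 25 × 0.05 = 1.25
Sum = 63.98
63.98 is ≥ 62 and < 72 → D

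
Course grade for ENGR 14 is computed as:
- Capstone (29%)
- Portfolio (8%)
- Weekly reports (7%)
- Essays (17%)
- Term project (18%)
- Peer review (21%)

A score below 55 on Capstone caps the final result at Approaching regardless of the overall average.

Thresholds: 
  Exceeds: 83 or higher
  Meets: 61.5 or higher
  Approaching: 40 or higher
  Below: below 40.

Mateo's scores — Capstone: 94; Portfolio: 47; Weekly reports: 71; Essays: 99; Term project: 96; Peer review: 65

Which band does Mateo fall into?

Capstone score 94 ≥ 55: minimum met.
Weighted total:
  Capstone 94 × 0.29 = 27.26
  Portfolio 47 × 0.08 = 3.76
  Weekly reports 71 × 0.07 = 4.97
  Essays 99 × 0.17 = 16.83
  Term project 96 × 0.18 = 17.28
  Peer review 65 × 0.21 = 13.65
Sum = 83.75
83.75 ≥ 83 → Exceeds

Exceeds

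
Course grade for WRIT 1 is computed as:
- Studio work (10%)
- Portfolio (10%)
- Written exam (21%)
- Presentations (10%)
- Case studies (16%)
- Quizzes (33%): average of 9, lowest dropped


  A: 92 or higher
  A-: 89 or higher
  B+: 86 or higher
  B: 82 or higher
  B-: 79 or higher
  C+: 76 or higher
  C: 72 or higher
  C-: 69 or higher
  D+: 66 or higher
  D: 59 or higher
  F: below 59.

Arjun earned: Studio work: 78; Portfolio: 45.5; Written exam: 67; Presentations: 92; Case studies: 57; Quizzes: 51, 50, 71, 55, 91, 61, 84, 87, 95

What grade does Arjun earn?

C-

Quizzes: drop 50 → average of remaining 8 = 595/8 = 74.375
Weighted total:
  Studio work 78 × 0.1 = 7.8
  Portfolio 45.5 × 0.1 = 4.55
  Written exam 67 × 0.21 = 14.07
  Presentations 92 × 0.1 = 9.2
  Case studies 57 × 0.16 = 9.12
  Quizzes 74.375 × 0.33 = 24.54375
Sum = 69.28375
69.28375 is ≥ 69 and < 72 → C-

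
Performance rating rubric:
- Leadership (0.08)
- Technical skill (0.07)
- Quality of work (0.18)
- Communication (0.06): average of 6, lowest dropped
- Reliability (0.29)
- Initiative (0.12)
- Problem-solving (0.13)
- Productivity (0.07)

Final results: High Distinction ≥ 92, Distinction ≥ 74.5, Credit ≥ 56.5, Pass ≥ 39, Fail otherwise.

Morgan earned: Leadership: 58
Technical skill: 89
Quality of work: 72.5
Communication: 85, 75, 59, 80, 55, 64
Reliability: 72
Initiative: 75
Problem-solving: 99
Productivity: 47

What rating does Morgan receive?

Credit

Communication: drop 55 → average of remaining 5 = 363/5 = 72.6
Weighted total:
  Leadership 58 × 0.08 = 4.64
  Technical skill 89 × 0.07 = 6.23
  Quality of work 72.5 × 0.18 = 13.05
  Communication 72.6 × 0.06 = 4.356
  Reliability 72 × 0.29 = 20.88
  Initiative 75 × 0.12 = 9
  Problem-solving 99 × 0.13 = 12.87
  Productivity 47 × 0.07 = 3.29
Sum = 74.316
74.316 is ≥ 56.5 and < 74.5 → Credit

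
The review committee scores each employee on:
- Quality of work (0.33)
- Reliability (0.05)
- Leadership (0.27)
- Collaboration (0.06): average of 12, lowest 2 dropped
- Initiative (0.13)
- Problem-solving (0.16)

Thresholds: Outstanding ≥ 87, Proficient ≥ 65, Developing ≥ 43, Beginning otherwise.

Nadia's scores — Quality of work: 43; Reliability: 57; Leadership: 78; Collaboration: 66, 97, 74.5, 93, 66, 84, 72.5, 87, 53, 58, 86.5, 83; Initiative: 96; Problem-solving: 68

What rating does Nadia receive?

Proficient

Collaboration: drop 53, 58 → average of remaining 10 = 809.5/10 = 80.95
Weighted total:
  Quality of work 43 × 0.33 = 14.19
  Reliability 57 × 0.05 = 2.85
  Leadership 78 × 0.27 = 21.06
  Collaboration 80.95 × 0.06 = 4.857
  Initiative 96 × 0.13 = 12.48
  Problem-solving 68 × 0.16 = 10.88
Sum = 66.317
66.317 is ≥ 65 and < 87 → Proficient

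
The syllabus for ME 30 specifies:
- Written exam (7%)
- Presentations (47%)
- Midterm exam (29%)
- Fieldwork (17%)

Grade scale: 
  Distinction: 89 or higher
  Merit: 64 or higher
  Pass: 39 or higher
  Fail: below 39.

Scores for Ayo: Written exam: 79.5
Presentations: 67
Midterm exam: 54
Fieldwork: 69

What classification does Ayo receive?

Weighted total:
  Written exam 79.5 × 0.07 = 5.565
  Presentations 67 × 0.47 = 31.49
  Midterm exam 54 × 0.29 = 15.66
  Fieldwork 69 × 0.17 = 11.73
Sum = 64.445
64.445 is ≥ 64 and < 89 → Merit

Merit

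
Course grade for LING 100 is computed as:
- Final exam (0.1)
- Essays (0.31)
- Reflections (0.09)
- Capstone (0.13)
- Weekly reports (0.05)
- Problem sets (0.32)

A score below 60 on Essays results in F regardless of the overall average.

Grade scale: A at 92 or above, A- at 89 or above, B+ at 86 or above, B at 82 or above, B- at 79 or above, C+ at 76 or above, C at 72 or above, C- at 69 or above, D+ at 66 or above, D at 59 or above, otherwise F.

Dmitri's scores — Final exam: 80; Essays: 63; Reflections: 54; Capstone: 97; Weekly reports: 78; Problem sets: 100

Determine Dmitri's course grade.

Essays score 63 ≥ 60: minimum met.
Weighted total:
  Final exam 80 × 0.1 = 8
  Essays 63 × 0.31 = 19.53
  Reflections 54 × 0.09 = 4.86
  Capstone 97 × 0.13 = 12.61
  Weekly reports 78 × 0.05 = 3.9
  Problem sets 100 × 0.32 = 32
Sum = 80.9
80.9 is ≥ 79 and < 82 → B-

B-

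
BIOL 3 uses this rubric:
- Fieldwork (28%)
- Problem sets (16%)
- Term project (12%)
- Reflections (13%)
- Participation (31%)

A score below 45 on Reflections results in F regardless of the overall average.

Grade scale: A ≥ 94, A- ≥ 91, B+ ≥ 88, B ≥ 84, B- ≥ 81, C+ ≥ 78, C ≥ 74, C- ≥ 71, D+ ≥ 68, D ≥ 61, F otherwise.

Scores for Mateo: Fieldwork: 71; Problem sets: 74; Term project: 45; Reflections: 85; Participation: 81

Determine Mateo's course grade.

Reflections score 85 ≥ 45: minimum met.
Weighted total:
  Fieldwork 71 × 0.28 = 19.88
  Problem sets 74 × 0.16 = 11.84
  Term project 45 × 0.12 = 5.4
  Reflections 85 × 0.13 = 11.05
  Participation 81 × 0.31 = 25.11
Sum = 73.28
73.28 is ≥ 71 and < 74 → C-

C-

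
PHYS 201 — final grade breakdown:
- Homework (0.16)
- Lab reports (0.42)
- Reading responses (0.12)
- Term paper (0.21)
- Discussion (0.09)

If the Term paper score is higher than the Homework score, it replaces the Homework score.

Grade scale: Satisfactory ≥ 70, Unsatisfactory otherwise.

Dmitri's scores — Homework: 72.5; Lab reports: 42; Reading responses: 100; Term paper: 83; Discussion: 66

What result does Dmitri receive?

Unsatisfactory

Term paper (83) > Homework (72.5), so Homework counts as 83.
Weighted total:
  Homework 83 × 0.16 = 13.28
  Lab reports 42 × 0.42 = 17.64
  Reading responses 100 × 0.12 = 12
  Term paper 83 × 0.21 = 17.43
  Discussion 66 × 0.09 = 5.94
Sum = 66.29
66.29 < 70 → Unsatisfactory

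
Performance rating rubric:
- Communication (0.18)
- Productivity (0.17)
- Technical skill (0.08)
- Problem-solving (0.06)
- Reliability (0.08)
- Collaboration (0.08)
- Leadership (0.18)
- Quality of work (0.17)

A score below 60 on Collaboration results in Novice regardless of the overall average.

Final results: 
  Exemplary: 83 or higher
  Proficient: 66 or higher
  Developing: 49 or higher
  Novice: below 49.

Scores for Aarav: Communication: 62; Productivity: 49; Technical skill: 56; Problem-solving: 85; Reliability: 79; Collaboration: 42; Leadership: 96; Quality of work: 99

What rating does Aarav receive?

Collaboration score 42 < 60: minimum not met.
Weighted total:
  Communication 62 × 0.18 = 11.16
  Productivity 49 × 0.17 = 8.33
  Technical skill 56 × 0.08 = 4.48
  Problem-solving 85 × 0.06 = 5.1
  Reliability 79 × 0.08 = 6.32
  Collaboration 42 × 0.08 = 3.36
  Leadership 96 × 0.18 = 17.28
  Quality of work 99 × 0.17 = 16.83
Sum = 72.86
Because the Collaboration minimum was not met, the result is Novice.

Novice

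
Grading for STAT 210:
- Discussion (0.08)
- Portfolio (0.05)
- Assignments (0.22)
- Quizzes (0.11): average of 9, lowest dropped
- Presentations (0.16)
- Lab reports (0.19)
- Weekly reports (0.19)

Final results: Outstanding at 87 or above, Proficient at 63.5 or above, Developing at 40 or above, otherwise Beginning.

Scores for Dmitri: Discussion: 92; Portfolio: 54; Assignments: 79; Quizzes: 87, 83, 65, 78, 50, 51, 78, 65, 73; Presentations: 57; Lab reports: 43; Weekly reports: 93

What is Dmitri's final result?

Quizzes: drop 50 → average of remaining 8 = 580/8 = 72.5
Weighted total:
  Discussion 92 × 0.08 = 7.36
  Portfolio 54 × 0.05 = 2.7
  Assignments 79 × 0.22 = 17.38
  Quizzes 72.5 × 0.11 = 7.975
  Presentations 57 × 0.16 = 9.12
  Lab reports 43 × 0.19 = 8.17
  Weekly reports 93 × 0.19 = 17.67
Sum = 70.375
70.375 is ≥ 63.5 and < 87 → Proficient

Proficient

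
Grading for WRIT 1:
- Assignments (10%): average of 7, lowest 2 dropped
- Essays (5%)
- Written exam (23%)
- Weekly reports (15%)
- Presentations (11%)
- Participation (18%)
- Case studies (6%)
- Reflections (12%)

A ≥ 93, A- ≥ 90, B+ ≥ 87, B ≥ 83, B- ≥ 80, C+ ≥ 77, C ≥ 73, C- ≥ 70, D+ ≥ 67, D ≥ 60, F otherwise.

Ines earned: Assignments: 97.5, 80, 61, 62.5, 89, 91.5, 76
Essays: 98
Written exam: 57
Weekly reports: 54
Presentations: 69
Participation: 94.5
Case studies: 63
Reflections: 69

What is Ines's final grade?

C-

Assignments: drop 61, 62.5 → average of remaining 5 = 434/5 = 86.8
Weighted total:
  Assignments 86.8 × 0.1 = 8.68
  Essays 98 × 0.05 = 4.9
  Written exam 57 × 0.23 = 13.11
  Weekly reports 54 × 0.15 = 8.1
  Presentations 69 × 0.11 = 7.59
  Participation 94.5 × 0.18 = 17.01
  Case studies 63 × 0.06 = 3.78
  Reflections 69 × 0.12 = 8.28
Sum = 71.45
71.45 is ≥ 70 and < 73 → C-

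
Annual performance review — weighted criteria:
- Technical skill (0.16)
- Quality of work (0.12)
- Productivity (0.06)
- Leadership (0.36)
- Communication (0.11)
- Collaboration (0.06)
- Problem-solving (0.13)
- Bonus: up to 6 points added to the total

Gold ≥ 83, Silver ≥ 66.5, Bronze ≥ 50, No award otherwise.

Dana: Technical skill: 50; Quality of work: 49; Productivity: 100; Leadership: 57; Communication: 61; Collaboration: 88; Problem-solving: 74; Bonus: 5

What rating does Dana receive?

Weighted total:
  Technical skill 50 × 0.16 = 8
  Quality of work 49 × 0.12 = 5.88
  Productivity 100 × 0.06 = 6
  Leadership 57 × 0.36 = 20.52
  Communication 61 × 0.11 = 6.71
  Collaboration 88 × 0.06 = 5.28
  Problem-solving 74 × 0.13 = 9.62
Sum = 62.01
Bonus: 62.01 + 5 = 67.01
67.01 is ≥ 66.5 and < 83 → Silver

Silver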